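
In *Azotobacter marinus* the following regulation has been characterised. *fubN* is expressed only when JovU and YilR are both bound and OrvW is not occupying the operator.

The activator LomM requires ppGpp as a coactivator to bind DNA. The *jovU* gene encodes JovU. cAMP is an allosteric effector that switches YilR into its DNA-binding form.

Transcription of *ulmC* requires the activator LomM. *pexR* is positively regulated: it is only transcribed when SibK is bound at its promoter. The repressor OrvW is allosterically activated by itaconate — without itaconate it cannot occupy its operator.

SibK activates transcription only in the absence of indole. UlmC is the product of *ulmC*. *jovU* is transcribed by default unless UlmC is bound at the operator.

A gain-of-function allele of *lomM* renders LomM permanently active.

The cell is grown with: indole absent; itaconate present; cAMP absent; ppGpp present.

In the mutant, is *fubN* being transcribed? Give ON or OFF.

OFF

LomM is constitutively active in this strain.
No repressor is bound and LomM is active, so *ulmC* is transcribed.
So UlmC is produced and active.
With repressor UlmC bound, *jovU* is not transcribed.
So JovU is not produced.
cAMP is absent, so YilR is inactive.
Itaconate is present, so OrvW is active.
With repressor OrvW bound, *fubN* is not transcribed.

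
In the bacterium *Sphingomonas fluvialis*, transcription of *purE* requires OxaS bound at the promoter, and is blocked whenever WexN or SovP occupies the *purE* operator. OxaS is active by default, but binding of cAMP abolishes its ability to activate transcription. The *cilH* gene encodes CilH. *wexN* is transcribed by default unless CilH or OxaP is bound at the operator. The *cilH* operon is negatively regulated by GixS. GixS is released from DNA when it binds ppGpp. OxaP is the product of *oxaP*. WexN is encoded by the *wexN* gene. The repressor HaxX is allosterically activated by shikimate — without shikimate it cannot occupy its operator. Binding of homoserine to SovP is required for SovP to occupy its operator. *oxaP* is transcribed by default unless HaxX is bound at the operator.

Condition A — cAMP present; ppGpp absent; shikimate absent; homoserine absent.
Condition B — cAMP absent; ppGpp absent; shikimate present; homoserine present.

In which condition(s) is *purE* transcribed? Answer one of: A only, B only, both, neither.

neither

Condition A:
cAMP is present, so OxaS is inactive.
ppGpp is absent, so GixS is active.
With repressor GixS bound, *cilH* is not transcribed.
So CilH is not produced.
Shikimate is absent, so HaxX is inactive.
With no repressor bound, *oxaP* is transcribed.
So OxaP is produced and active.
With repressor OxaP bound, *wexN* is not transcribed.
So WexN is not produced.
Homoserine is absent, so SovP is inactive.
Required activator OxaS is absent, so *purE* is not transcribed.
→ *purE* is OFF in A.
Condition B:
cAMP is absent, so OxaS is active.
ppGpp is absent, so GixS is active.
With repressor GixS bound, *cilH* is not transcribed.
So CilH is not produced.
Shikimate is present, so HaxX is active.
With repressor HaxX bound, *oxaP* is not transcribed.
So OxaP is not produced.
With no repressor bound, *wexN* is transcribed.
So WexN is produced and active.
Homoserine is present, so SovP is active.
With repressor WexN bound, *purE* is not transcribed.
→ *purE* is OFF in B.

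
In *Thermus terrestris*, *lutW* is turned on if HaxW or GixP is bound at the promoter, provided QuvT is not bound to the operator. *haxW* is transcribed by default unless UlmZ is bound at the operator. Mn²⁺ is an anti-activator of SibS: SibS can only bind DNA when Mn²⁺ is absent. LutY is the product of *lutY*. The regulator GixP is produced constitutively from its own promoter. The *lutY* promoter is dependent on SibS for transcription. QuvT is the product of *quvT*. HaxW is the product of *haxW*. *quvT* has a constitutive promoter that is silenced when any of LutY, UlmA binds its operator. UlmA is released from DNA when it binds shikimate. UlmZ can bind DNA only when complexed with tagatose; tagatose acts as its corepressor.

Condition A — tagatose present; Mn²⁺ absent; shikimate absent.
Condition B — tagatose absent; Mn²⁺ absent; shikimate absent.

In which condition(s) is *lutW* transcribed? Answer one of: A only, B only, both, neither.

both

Condition A:
Tagatose is present, so UlmZ is active.
With repressor UlmZ bound, *haxW* is not transcribed.
So HaxW is not produced.
Mn²⁺ is absent, so SibS is active.
No repressor is bound and SibS is active, so *lutY* is transcribed.
So LutY is produced and active.
Shikimate is absent, so UlmA is active.
With repressor LutY bound, *quvT* is not transcribed.
So QuvT is not produced.
GixP is produced constitutively and is active.
Activator GixP is present, so *lutW* is transcribed.
→ *lutW* is ON in A.
Condition B:
Tagatose is absent, so UlmZ is inactive.
With no repressor bound, *haxW* is transcribed.
So HaxW is produced and active.
Mn²⁺ is absent, so SibS is active.
No repressor is bound and SibS is active, so *lutY* is transcribed.
So LutY is produced and active.
Shikimate is absent, so UlmA is active.
With repressor LutY bound, *quvT* is not transcribed.
So QuvT is not produced.
GixP is produced constitutively and is active.
Activator HaxW is present, so *lutW* is transcribed.
→ *lutW* is ON in B.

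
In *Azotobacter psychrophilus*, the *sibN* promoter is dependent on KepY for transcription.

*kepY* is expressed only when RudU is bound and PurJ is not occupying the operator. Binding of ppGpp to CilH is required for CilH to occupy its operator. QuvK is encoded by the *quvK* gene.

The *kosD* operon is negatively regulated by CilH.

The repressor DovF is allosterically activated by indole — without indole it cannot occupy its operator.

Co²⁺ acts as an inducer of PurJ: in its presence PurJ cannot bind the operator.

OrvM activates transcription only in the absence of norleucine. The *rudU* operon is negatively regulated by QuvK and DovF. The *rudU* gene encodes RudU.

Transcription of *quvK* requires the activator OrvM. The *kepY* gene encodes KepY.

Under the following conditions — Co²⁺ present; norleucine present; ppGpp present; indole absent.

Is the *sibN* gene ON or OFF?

ON

Norleucine is present, so OrvM is inactive.
Required activator OrvM is absent, so *quvK* is not transcribed.
So QuvK is not produced.
Indole is absent, so DovF is inactive.
With no repressor bound, *rudU* is transcribed.
So RudU is produced and active.
Co²⁺ is present, so PurJ is inactive.
No repressor is bound and RudU is active, so *kepY* is transcribed.
So KepY is produced and active.
No repressor is bound and KepY is active, so *sibN* is transcribed.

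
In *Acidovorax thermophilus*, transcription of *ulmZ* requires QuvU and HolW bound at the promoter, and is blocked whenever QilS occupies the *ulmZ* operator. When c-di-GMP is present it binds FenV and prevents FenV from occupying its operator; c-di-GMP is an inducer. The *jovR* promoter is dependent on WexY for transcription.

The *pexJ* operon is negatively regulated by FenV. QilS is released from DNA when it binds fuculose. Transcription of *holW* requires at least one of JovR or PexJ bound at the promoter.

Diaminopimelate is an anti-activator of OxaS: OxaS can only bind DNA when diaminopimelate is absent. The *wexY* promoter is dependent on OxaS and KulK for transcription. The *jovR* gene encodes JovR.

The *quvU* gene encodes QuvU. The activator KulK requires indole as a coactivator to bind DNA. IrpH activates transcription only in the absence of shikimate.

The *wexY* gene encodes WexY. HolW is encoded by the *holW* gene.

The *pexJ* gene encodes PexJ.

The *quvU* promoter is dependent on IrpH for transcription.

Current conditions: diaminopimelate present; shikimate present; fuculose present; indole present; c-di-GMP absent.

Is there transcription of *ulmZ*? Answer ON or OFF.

OFF

Fuculose is present, so QilS is inactive.
Shikimate is present, so IrpH is inactive.
Required activator IrpH is absent, so *quvU* is not transcribed.
So QuvU is not produced.
Diaminopimelate is present, so OxaS is inactive.
Indole is present, so KulK is active.
Required activator OxaS is absent, so *wexY* is not transcribed.
So WexY is not produced.
Required activator WexY is absent, so *jovR* is not transcribed.
So JovR is not produced.
c-di-GMP is absent, so FenV is active.
With repressor FenV bound, *pexJ* is not transcribed.
So PexJ is not produced.
No activator is available at the *holW* promoter, so *holW* is not transcribed.
So HolW is not produced.
Required activator QuvU is absent, so *ulmZ* is not transcribed.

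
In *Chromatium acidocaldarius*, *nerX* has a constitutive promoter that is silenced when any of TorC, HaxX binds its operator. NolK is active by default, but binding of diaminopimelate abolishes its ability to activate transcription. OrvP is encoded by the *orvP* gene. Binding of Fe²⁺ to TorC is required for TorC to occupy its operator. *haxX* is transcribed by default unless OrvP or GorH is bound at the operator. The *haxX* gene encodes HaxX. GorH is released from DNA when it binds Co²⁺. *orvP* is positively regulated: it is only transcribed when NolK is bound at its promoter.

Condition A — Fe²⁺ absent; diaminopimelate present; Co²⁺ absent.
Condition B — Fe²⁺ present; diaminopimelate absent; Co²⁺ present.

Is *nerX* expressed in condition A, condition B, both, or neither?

A only

Condition A:
Fe²⁺ is absent, so TorC is inactive.
Diaminopimelate is present, so NolK is inactive.
Required activator NolK is absent, so *orvP* is not transcribed.
So OrvP is not produced.
Co²⁺ is absent, so GorH is active.
With repressor GorH bound, *haxX* is not transcribed.
So HaxX is not produced.
With no repressor bound, *nerX* is transcribed.
→ *nerX* is ON in A.
Condition B:
Fe²⁺ is present, so TorC is active.
Diaminopimelate is absent, so NolK is active.
No repressor is bound and NolK is active, so *orvP* is transcribed.
So OrvP is produced and active.
Co²⁺ is present, so GorH is inactive.
With repressor OrvP bound, *haxX* is not transcribed.
So HaxX is not produced.
With repressor TorC bound, *nerX* is not transcribed.
→ *nerX* is OFF in B.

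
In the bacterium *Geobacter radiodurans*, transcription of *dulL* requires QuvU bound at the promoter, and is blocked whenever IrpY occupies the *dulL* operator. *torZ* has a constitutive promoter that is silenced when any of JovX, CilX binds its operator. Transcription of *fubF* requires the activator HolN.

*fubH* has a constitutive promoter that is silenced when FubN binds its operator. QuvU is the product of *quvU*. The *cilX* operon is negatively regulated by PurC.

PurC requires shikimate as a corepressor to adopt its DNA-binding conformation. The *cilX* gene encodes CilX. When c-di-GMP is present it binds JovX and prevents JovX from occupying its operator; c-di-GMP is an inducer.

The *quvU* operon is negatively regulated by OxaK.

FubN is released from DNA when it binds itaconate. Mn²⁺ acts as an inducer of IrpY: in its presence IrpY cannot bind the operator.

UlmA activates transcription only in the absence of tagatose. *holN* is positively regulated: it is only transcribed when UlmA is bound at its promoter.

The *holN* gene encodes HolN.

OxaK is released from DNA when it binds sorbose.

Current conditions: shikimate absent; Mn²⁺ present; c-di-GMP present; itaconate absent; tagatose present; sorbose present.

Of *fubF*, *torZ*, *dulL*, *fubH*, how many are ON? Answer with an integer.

Tagatose is present, so UlmA is inactive.
Required activator UlmA is absent, so *holN* is not transcribed.
So HolN is not produced.
Required activator HolN is absent, so *fubF* is not transcribed.
→ *fubF* is OFF.
c-di-GMP is present, so JovX is inactive.
Shikimate is absent, so PurC is inactive.
With no repressor bound, *cilX* is transcribed.
So CilX is produced and active.
With repressor CilX bound, *torZ* is not transcribed.
→ *torZ* is OFF.
Mn²⁺ is present, so IrpY is inactive.
Sorbose is present, so OxaK is inactive.
With no repressor bound, *quvU* is transcribed.
So QuvU is produced and active.
No repressor is bound and QuvU is active, so *dulL* is transcribed.
→ *dulL* is ON.
Itaconate is absent, so FubN is active.
With repressor FubN bound, *fubH* is not transcribed.
→ *fubH* is OFF.
1 of the 4 genes is transcribed.

1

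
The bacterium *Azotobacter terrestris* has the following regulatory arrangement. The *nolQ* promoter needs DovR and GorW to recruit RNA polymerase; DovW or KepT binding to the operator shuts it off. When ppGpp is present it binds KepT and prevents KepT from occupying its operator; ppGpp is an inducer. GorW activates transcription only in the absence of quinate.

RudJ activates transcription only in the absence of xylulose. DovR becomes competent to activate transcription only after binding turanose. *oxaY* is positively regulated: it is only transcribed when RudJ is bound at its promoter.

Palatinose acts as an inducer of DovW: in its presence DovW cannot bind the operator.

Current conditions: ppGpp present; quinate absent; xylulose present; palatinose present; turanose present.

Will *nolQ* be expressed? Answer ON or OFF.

ON

Palatinose is present, so DovW is inactive.
ppGpp is present, so KepT is inactive.
Turanose is present, so DovR is active.
Quinate is absent, so GorW is active.
No repressor is bound and DovR and GorW are active, so *nolQ* is transcribed.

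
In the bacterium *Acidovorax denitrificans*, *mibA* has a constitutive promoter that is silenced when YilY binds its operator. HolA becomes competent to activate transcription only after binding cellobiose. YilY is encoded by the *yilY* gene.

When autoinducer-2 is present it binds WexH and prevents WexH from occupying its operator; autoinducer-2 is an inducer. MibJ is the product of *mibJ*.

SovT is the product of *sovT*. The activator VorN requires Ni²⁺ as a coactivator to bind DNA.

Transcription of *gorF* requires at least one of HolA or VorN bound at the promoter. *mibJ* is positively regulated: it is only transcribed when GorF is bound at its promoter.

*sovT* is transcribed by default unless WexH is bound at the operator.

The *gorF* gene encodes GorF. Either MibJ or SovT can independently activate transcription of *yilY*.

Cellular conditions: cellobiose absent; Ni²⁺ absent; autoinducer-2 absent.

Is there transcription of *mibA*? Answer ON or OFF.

Cellobiose is absent, so HolA is inactive.
Ni²⁺ is absent, so VorN is inactive.
No activator is available at the *gorF* promoter, so *gorF* is not transcribed.
So GorF is not produced.
Required activator GorF is absent, so *mibJ* is not transcribed.
So MibJ is not produced.
Autoinducer-2 is absent, so WexH is active.
With repressor WexH bound, *sovT* is not transcribed.
So SovT is not produced.
No activator is available at the *yilY* promoter, so *yilY* is not transcribed.
So YilY is not produced.
With no repressor bound, *mibA* is transcribed.

ON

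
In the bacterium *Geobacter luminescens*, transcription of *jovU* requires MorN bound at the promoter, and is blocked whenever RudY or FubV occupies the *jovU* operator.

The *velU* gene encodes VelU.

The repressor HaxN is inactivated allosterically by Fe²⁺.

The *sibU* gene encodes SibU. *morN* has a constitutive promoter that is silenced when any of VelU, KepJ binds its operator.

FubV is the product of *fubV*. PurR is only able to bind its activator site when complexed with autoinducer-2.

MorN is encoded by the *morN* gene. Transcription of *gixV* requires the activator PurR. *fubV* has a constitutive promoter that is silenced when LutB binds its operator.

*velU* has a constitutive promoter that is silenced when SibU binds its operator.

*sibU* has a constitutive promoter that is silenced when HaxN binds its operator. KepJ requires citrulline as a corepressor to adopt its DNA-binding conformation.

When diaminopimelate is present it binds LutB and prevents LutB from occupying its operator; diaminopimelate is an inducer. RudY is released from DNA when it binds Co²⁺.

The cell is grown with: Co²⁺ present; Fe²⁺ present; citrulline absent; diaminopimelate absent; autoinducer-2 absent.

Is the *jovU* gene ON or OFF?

ON

Co²⁺ is present, so RudY is inactive.
Diaminopimelate is absent, so LutB is active.
With repressor LutB bound, *fubV* is not transcribed.
So FubV is not produced.
Fe²⁺ is present, so HaxN is inactive.
With no repressor bound, *sibU* is transcribed.
So SibU is produced and active.
With repressor SibU bound, *velU* is not transcribed.
So VelU is not produced.
Citrulline is absent, so KepJ is inactive.
With no repressor bound, *morN* is transcribed.
So MorN is produced and active.
No repressor is bound and MorN is active, so *jovU* is transcribed.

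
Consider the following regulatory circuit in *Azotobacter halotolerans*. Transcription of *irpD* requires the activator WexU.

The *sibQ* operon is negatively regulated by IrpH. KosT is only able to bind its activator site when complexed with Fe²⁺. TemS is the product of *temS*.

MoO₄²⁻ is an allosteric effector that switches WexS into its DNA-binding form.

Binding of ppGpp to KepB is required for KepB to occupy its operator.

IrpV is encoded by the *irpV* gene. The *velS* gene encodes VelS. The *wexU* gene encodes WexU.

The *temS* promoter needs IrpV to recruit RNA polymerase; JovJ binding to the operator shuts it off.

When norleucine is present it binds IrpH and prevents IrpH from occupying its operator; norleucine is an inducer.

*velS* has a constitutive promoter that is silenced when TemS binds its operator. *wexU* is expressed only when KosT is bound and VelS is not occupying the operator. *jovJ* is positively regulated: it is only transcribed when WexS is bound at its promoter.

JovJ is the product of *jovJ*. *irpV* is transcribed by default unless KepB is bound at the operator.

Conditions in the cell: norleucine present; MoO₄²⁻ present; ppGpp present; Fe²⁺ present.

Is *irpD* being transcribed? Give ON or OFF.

OFF

ppGpp is present, so KepB is active.
With repressor KepB bound, *irpV* is not transcribed.
So IrpV is not produced.
MoO₄²⁻ is present, so WexS is active.
No repressor is bound and WexS is active, so *jovJ* is transcribed.
So JovJ is produced and active.
With repressor JovJ bound, *temS* is not transcribed.
So TemS is not produced.
With no repressor bound, *velS* is transcribed.
So VelS is produced and active.
Fe²⁺ is present, so KosT is active.
With repressor VelS bound, *wexU* is not transcribed.
So WexU is not produced.
Required activator WexU is absent, so *irpD* is not transcribed.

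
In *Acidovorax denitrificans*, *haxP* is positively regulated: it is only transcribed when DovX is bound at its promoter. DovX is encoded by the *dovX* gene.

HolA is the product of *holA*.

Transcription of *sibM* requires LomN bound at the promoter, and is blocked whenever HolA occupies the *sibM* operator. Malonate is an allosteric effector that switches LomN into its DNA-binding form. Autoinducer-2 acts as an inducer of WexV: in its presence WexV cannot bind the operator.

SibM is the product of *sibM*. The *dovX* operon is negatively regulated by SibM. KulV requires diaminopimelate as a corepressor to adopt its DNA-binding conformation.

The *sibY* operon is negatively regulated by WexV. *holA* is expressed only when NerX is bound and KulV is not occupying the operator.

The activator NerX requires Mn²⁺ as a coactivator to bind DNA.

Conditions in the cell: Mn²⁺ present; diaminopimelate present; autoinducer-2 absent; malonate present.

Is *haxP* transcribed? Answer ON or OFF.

OFF

Diaminopimelate is present, so KulV is active.
Mn²⁺ is present, so NerX is active.
With repressor KulV bound, *holA* is not transcribed.
So HolA is not produced.
Malonate is present, so LomN is active.
No repressor is bound and LomN is active, so *sibM* is transcribed.
So SibM is produced and active.
With repressor SibM bound, *dovX* is not transcribed.
So DovX is not produced.
Required activator DovX is absent, so *haxP* is not transcribed.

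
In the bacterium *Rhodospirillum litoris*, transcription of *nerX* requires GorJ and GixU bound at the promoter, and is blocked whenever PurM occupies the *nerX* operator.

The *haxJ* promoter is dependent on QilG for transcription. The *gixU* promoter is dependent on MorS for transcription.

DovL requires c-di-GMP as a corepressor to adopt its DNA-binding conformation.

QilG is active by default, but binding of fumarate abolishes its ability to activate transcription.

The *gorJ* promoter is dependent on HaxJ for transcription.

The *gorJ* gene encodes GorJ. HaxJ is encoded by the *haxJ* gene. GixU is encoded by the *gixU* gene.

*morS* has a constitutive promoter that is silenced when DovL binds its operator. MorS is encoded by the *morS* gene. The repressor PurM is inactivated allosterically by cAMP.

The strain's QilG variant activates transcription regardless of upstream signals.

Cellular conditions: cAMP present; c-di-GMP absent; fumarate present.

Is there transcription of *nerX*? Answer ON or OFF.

ON

QilG is constitutively active in this strain.
No repressor is bound and QilG is active, so *haxJ* is transcribed.
So HaxJ is produced and active.
No repressor is bound and HaxJ is active, so *gorJ* is transcribed.
So GorJ is produced and active.
cAMP is present, so PurM is inactive.
c-di-GMP is absent, so DovL is inactive.
With no repressor bound, *morS* is transcribed.
So MorS is produced and active.
No repressor is bound and MorS is active, so *gixU* is transcribed.
So GixU is produced and active.
No repressor is bound and GorJ and GixU are active, so *nerX* is transcribed.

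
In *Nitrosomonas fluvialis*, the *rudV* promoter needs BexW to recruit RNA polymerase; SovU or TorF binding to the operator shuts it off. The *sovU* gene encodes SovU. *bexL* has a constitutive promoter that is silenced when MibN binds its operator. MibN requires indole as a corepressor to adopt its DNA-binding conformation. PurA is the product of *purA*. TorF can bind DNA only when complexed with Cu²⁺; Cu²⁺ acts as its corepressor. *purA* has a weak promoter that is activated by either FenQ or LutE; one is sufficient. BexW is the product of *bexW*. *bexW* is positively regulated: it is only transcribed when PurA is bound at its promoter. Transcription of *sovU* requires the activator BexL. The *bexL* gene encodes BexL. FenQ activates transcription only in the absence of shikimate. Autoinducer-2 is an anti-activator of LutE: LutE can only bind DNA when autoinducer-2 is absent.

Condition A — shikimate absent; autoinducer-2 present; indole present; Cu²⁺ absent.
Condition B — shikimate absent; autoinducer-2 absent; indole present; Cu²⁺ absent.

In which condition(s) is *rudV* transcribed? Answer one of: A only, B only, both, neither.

Condition A:
Shikimate is absent, so FenQ is active.
Autoinducer-2 is present, so LutE is inactive.
Activator FenQ is present, so *purA* is transcribed.
So PurA is produced and active.
No repressor is bound and PurA is active, so *bexW* is transcribed.
So BexW is produced and active.
Indole is present, so MibN is active.
With repressor MibN bound, *bexL* is not transcribed.
So BexL is not produced.
Required activator BexL is absent, so *sovU* is not transcribed.
So SovU is not produced.
Cu²⁺ is absent, so TorF is inactive.
No repressor is bound and BexW is active, so *rudV* is transcribed.
→ *rudV* is ON in A.
Condition B:
Shikimate is absent, so FenQ is active.
Autoinducer-2 is absent, so LutE is active.
Activator FenQ is present, so *purA* is transcribed.
So PurA is produced and active.
No repressor is bound and PurA is active, so *bexW* is transcribed.
So BexW is produced and active.
Indole is present, so MibN is active.
With repressor MibN bound, *bexL* is not transcribed.
So BexL is not produced.
Required activator BexL is absent, so *sovU* is not transcribed.
So SovU is not produced.
Cu²⁺ is absent, so TorF is inactive.
No repressor is bound and BexW is active, so *rudV* is transcribed.
→ *rudV* is ON in B.

both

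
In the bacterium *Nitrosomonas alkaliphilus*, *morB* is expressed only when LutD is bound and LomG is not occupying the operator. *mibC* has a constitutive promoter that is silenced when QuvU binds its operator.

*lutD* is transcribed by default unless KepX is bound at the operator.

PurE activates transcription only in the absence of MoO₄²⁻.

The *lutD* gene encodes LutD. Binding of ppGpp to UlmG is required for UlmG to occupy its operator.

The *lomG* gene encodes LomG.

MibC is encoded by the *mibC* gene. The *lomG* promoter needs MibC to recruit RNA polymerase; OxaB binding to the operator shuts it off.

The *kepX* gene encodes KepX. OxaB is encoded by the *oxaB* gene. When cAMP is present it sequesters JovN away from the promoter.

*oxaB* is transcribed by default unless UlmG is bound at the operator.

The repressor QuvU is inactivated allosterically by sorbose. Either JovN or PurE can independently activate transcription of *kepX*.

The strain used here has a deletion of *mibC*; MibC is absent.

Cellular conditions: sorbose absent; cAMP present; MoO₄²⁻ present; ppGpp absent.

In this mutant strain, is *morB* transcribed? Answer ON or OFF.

ON

ppGpp is absent, so UlmG is inactive.
With no repressor bound, *oxaB* is transcribed.
So OxaB is produced and active.
MibC is non-functional in this strain, so it has no effect.
With repressor OxaB bound, *lomG* is not transcribed.
So LomG is not produced.
cAMP is present, so JovN is inactive.
MoO₄²⁻ is present, so PurE is inactive.
No activator is available at the *kepX* promoter, so *kepX* is not transcribed.
So KepX is not produced.
With no repressor bound, *lutD* is transcribed.
So LutD is produced and active.
No repressor is bound and LutD is active, so *morB* is transcribed.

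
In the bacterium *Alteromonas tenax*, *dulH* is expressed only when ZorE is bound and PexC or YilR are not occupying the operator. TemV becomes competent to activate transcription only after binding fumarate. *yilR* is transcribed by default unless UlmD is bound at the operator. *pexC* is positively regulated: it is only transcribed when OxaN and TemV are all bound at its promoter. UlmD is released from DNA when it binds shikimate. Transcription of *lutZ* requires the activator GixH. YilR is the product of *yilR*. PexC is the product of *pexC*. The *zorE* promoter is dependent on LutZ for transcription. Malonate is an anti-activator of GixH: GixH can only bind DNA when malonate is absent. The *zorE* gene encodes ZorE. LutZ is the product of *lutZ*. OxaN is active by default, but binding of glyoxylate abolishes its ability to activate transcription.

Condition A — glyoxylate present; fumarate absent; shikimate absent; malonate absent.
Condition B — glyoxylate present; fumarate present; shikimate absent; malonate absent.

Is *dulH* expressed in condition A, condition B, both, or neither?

Condition A:
Glyoxylate is present, so OxaN is inactive.
Fumarate is absent, so TemV is inactive.
Required activator OxaN is absent, so *pexC* is not transcribed.
So PexC is not produced.
Shikimate is absent, so UlmD is active.
With repressor UlmD bound, *yilR* is not transcribed.
So YilR is not produced.
Malonate is absent, so GixH is active.
No repressor is bound and GixH is active, so *lutZ* is transcribed.
So LutZ is produced and active.
No repressor is bound and LutZ is active, so *zorE* is transcribed.
So ZorE is produced and active.
No repressor is bound and ZorE is active, so *dulH* is transcribed.
→ *dulH* is ON in A.
Condition B:
Glyoxylate is present, so OxaN is inactive.
Fumarate is present, so TemV is active.
Required activator OxaN is absent, so *pexC* is not transcribed.
So PexC is not produced.
Shikimate is absent, so UlmD is active.
With repressor UlmD bound, *yilR* is not transcribed.
So YilR is not produced.
Malonate is absent, so GixH is active.
No repressor is bound and GixH is active, so *lutZ* is transcribed.
So LutZ is produced and active.
No repressor is bound and LutZ is active, so *zorE* is transcribed.
So ZorE is produced and active.
No repressor is bound and ZorE is active, so *dulH* is transcribed.
→ *dulH* is ON in B.

both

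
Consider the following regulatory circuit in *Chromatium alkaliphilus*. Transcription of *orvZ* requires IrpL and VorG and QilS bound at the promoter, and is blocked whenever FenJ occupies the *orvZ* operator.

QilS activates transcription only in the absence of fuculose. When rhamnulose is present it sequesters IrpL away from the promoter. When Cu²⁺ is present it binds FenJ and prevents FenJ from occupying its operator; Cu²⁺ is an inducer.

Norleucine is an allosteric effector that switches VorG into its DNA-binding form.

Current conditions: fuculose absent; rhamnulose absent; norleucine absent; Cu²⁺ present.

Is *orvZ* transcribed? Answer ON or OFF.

OFF

Rhamnulose is absent, so IrpL is active.
Cu²⁺ is present, so FenJ is inactive.
Norleucine is absent, so VorG is inactive.
Fuculose is absent, so QilS is active.
Required activator VorG is absent, so *orvZ* is not transcribed.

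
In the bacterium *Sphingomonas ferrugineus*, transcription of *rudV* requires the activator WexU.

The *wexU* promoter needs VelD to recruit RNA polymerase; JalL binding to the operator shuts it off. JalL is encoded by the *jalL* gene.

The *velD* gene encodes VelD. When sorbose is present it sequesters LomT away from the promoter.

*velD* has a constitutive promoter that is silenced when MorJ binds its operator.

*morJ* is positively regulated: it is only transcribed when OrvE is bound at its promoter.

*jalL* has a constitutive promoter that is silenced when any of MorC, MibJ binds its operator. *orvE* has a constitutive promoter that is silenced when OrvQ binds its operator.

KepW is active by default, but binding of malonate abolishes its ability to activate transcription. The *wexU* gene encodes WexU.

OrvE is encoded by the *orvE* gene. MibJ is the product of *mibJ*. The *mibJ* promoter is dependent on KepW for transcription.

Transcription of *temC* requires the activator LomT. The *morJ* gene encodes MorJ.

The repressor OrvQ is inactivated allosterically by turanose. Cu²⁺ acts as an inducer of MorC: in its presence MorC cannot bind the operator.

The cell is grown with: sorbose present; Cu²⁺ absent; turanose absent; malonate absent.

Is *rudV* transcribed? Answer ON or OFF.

Turanose is absent, so OrvQ is active.
With repressor OrvQ bound, *orvE* is not transcribed.
So OrvE is not produced.
Required activator OrvE is absent, so *morJ* is not transcribed.
So MorJ is not produced.
With no repressor bound, *velD* is transcribed.
So VelD is produced and active.
Cu²⁺ is absent, so MorC is active.
Malonate is absent, so KepW is active.
No repressor is bound and KepW is active, so *mibJ* is transcribed.
So MibJ is produced and active.
With repressor MorC bound, *jalL* is not transcribed.
So JalL is not produced.
No repressor is bound and VelD is active, so *wexU* is transcribed.
So WexU is produced and active.
No repressor is bound and WexU is active, so *rudV* is transcribed.

ON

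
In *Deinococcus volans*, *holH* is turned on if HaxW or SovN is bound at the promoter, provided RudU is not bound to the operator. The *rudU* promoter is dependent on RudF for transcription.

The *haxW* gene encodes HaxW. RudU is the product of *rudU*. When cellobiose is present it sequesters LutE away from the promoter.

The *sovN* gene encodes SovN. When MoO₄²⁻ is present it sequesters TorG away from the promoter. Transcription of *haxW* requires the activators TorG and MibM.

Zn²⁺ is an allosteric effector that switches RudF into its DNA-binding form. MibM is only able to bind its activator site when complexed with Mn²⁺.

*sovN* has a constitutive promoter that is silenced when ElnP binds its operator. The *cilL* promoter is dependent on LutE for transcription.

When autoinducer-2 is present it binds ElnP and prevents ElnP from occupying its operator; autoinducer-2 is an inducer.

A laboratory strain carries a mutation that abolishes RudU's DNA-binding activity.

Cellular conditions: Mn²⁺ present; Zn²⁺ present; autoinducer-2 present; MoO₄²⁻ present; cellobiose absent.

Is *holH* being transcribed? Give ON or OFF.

ON

MoO₄²⁻ is present, so TorG is inactive.
Mn²⁺ is present, so MibM is active.
Required activator TorG is absent, so *haxW* is not transcribed.
So HaxW is not produced.
Autoinducer-2 is present, so ElnP is inactive.
With no repressor bound, *sovN* is transcribed.
So SovN is produced and active.
RudU is non-functional in this strain, so it has no effect.
Activator SovN is present, so *holH* is transcribed.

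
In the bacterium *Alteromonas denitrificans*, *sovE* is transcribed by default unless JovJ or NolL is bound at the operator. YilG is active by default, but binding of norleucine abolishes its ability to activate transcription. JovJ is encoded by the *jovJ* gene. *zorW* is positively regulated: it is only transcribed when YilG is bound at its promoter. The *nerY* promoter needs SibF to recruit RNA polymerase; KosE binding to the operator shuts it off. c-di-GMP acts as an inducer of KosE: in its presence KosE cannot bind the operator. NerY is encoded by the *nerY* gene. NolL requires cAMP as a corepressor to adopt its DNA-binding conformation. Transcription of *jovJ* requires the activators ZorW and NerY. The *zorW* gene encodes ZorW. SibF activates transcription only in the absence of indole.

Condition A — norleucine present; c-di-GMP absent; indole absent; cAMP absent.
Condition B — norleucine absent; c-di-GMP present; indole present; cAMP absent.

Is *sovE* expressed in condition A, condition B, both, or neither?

Condition A:
Norleucine is present, so YilG is inactive.
Required activator YilG is absent, so *zorW* is not transcribed.
So ZorW is not produced.
c-di-GMP is absent, so KosE is active.
Indole is absent, so SibF is active.
With repressor KosE bound, *nerY* is not transcribed.
So NerY is not produced.
Required activator ZorW is absent, so *jovJ* is not transcribed.
So JovJ is not produced.
cAMP is absent, so NolL is inactive.
With no repressor bound, *sovE* is transcribed.
→ *sovE* is ON in A.
Condition B:
Norleucine is absent, so YilG is active.
No repressor is bound and YilG is active, so *zorW* is transcribed.
So ZorW is produced and active.
c-di-GMP is present, so KosE is inactive.
Indole is present, so SibF is inactive.
Required activator SibF is absent, so *nerY* is not transcribed.
So NerY is not produced.
Required activator NerY is absent, so *jovJ* is not transcribed.
So JovJ is not produced.
cAMP is absent, so NolL is inactive.
With no repressor bound, *sovE* is transcribed.
→ *sovE* is ON in B.

both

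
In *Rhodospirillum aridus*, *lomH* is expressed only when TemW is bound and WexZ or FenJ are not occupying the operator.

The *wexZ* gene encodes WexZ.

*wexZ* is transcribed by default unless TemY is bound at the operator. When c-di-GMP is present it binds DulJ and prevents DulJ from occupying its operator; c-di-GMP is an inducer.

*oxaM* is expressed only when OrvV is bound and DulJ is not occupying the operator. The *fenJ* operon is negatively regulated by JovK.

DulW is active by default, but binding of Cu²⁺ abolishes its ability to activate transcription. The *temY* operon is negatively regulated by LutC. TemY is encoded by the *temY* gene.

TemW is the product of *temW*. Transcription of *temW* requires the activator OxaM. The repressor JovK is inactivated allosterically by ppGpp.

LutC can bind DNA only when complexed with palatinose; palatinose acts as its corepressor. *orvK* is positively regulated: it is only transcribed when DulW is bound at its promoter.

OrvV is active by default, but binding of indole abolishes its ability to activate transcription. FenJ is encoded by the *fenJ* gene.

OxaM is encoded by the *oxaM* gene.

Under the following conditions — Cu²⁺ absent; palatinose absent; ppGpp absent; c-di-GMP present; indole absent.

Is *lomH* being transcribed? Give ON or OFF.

Palatinose is absent, so LutC is inactive.
With no repressor bound, *temY* is transcribed.
So TemY is produced and active.
With repressor TemY bound, *wexZ* is not transcribed.
So WexZ is not produced.
ppGpp is absent, so JovK is active.
With repressor JovK bound, *fenJ* is not transcribed.
So FenJ is not produced.
Indole is absent, so OrvV is active.
c-di-GMP is present, so DulJ is inactive.
No repressor is bound and OrvV is active, so *oxaM* is transcribed.
So OxaM is produced and active.
No repressor is bound and OxaM is active, so *temW* is transcribed.
So TemW is produced and active.
No repressor is bound and TemW is active, so *lomH* is transcribed.

ON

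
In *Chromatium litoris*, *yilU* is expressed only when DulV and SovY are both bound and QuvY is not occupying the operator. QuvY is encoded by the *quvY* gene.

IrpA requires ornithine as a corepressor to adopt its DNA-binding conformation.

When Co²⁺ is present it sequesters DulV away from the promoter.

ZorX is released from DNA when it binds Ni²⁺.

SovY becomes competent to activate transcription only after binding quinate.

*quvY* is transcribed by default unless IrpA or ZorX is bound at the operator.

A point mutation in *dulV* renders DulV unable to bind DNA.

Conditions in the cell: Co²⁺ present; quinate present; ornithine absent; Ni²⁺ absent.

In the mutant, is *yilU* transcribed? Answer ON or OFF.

DulV is non-functional in this strain, so it has no effect.
Quinate is present, so SovY is active.
Ornithine is absent, so IrpA is inactive.
Ni²⁺ is absent, so ZorX is active.
With repressor ZorX bound, *quvY* is not transcribed.
So QuvY is not produced.
Required activator DulV is absent, so *yilU* is not transcribed.

OFF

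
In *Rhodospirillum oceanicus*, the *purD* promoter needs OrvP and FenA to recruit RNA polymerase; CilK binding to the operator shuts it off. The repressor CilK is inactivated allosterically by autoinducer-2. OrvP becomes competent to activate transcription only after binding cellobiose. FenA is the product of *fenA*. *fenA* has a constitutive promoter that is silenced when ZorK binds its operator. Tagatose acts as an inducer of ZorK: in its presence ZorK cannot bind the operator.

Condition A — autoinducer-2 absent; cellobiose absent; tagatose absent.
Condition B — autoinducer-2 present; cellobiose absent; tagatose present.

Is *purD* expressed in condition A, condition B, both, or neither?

neither

Condition A:
Autoinducer-2 is absent, so CilK is active.
Cellobiose is absent, so OrvP is inactive.
Tagatose is absent, so ZorK is active.
With repressor ZorK bound, *fenA* is not transcribed.
So FenA is not produced.
With repressor CilK bound, *purD* is not transcribed.
→ *purD* is OFF in A.
Condition B:
Autoinducer-2 is present, so CilK is inactive.
Cellobiose is absent, so OrvP is inactive.
Tagatose is present, so ZorK is inactive.
With no repressor bound, *fenA* is transcribed.
So FenA is produced and active.
Required activator OrvP is absent, so *purD* is not transcribed.
→ *purD* is OFF in B.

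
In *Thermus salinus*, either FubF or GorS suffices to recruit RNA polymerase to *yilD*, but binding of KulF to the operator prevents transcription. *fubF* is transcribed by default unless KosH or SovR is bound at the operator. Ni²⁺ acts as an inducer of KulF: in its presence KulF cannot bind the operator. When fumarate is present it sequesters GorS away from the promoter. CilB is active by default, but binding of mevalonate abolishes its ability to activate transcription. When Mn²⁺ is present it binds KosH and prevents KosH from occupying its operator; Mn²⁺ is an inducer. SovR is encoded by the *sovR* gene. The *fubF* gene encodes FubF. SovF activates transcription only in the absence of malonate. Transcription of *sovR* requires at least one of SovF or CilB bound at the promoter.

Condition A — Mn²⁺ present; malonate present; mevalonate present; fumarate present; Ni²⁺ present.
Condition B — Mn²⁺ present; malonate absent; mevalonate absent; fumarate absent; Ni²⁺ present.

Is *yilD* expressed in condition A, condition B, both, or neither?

both

Condition A:
Mn²⁺ is present, so KosH is inactive.
Malonate is present, so SovF is inactive.
Mevalonate is present, so CilB is inactive.
No activator is available at the *sovR* promoter, so *sovR* is not transcribed.
So SovR is not produced.
With no repressor bound, *fubF* is transcribed.
So FubF is produced and active.
Fumarate is present, so GorS is inactive.
Ni²⁺ is present, so KulF is inactive.
Activator FubF is present, so *yilD* is transcribed.
→ *yilD* is ON in A.
Condition B:
Mn²⁺ is present, so KosH is inactive.
Malonate is absent, so SovF is active.
Mevalonate is absent, so CilB is active.
Activator SovF is present, so *sovR* is transcribed.
So SovR is produced and active.
With repressor SovR bound, *fubF* is not transcribed.
So FubF is not produced.
Fumarate is absent, so GorS is active.
Ni²⁺ is present, so KulF is inactive.
Activator GorS is present, so *yilD* is transcribed.
→ *yilD* is ON in B.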